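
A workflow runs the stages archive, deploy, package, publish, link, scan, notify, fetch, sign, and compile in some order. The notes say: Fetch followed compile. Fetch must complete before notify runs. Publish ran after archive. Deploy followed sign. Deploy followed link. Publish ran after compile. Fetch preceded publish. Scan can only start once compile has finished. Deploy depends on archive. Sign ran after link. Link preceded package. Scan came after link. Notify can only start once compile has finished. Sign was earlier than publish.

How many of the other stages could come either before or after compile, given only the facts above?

5

Forced after compile: fetch, notify, publish, and scan.
That leaves archive, deploy, link, package, and sign with no forced order relative to compile — 5.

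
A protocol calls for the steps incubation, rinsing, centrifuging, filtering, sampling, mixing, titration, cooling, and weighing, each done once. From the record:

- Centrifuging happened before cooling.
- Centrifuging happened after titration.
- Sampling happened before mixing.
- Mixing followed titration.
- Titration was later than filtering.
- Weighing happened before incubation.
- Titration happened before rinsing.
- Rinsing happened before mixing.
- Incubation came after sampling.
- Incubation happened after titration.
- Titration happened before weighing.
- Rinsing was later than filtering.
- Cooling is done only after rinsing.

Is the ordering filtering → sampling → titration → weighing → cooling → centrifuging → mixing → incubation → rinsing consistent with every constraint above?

no

The constraints require centrifuging before cooling, but in the proposed sequence cooling appears ahead of centrifuging. That one violation is enough.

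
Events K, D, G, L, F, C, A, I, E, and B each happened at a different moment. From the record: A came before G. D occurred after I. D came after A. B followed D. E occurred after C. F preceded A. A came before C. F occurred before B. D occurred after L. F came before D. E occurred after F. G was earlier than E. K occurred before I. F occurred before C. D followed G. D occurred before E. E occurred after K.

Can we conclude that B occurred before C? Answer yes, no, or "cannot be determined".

cannot be determined

No chain of stated constraints runs from B to C, and none runs from C to B either.
So the relative order of B and C is not fixed by the given facts.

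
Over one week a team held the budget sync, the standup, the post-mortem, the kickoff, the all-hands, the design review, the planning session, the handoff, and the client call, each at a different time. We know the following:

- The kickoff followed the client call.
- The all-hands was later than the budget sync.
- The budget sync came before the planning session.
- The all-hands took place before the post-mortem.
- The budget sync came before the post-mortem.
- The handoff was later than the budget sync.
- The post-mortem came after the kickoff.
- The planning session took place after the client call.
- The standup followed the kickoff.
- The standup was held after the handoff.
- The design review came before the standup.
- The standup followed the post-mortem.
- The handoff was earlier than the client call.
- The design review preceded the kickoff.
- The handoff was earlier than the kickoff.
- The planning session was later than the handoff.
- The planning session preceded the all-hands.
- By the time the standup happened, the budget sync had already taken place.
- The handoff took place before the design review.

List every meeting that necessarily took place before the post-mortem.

the all-hands, the budget sync, the client call, the design review, the handoff, the kickoff, the planning session

Directly stated before the post-mortem: the all-hands, the budget sync, and the kickoff.
The client call reaches the post-mortem via the client call → the kickoff → the post-mortem.
The design review reaches the post-mortem via the design review → the kickoff → the post-mortem.
The handoff reaches the post-mortem via the handoff → the kickoff → the post-mortem.
Likewise the planning session reaches the post-mortem by chaining the stated constraints.
No chain forces the standup ahead of the post-mortem.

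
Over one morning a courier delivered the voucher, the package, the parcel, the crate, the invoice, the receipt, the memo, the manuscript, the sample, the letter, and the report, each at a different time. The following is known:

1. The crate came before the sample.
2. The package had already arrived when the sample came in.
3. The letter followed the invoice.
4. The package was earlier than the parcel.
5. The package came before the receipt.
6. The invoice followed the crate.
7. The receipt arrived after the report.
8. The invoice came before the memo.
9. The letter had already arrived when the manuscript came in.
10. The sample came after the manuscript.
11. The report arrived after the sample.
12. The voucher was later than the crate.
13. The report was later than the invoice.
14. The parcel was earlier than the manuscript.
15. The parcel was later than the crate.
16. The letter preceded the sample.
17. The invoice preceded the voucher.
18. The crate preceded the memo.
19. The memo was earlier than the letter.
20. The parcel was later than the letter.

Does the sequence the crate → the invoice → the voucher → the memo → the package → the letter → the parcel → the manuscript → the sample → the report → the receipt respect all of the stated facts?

yes

Check each stated constraint against the proposed order — e.g. the invoice is ahead of the report; the crate is ahead of the sample. Every pair is in the required order; nothing is violated.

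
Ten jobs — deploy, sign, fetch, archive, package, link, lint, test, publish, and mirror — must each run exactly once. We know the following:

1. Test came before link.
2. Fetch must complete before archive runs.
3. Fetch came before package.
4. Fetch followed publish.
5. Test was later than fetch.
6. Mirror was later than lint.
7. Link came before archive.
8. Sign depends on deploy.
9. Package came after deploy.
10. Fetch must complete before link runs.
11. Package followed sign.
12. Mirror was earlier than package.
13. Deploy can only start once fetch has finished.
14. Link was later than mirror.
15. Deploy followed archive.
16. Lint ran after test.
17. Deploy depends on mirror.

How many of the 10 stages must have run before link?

5

Directly stated before link: fetch, mirror, and test.
Lint reaches link via lint → mirror → link.
Publish reaches link via publish → fetch → link.
No chain forces package (or any of the others) ahead of link.
That's fetch, lint, mirror, publish, and test — 5 in all.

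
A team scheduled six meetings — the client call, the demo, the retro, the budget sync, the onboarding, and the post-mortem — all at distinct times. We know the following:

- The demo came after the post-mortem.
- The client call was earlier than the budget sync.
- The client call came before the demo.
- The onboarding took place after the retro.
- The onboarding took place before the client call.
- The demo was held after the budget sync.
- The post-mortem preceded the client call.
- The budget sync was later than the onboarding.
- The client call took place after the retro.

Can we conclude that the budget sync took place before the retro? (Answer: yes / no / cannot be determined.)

Tracing the constraints gives the retro → the client call → the budget sync, so the retro must come before the budget sync.
That means the budget sync cannot be before the retro.

no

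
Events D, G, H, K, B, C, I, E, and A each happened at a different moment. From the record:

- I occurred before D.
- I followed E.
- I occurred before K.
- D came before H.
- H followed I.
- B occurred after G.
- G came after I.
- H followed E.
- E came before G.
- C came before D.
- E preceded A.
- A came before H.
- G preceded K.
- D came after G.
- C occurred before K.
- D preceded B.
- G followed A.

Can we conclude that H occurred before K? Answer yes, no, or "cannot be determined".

cannot be determined

No chain of stated constraints runs from H to K, and none runs from K to H either.
So the relative order of H and K is not fixed by the given facts.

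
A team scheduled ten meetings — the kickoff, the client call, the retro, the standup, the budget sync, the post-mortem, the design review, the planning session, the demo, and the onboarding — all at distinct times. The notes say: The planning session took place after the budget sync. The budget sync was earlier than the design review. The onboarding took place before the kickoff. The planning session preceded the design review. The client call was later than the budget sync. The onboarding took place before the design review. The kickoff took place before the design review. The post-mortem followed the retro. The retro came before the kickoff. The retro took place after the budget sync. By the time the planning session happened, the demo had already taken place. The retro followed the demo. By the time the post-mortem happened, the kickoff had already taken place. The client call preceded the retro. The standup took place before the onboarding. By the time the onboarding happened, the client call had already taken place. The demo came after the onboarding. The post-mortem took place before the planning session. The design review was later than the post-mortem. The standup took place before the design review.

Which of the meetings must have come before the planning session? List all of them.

Directly stated before the planning session: the budget sync, the demo, and the post-mortem.
The client call reaches the planning session via the client call → the onboarding → the demo → the planning session.
The kickoff reaches the planning session via the kickoff → the post-mortem → the planning session.
The onboarding reaches the planning session via the onboarding → the demo → the planning session.
Likewise the retro and the standup each reach the planning session by chaining the stated constraints.

the budget sync, the client call, the demo, the kickoff, the onboarding, the post-mortem, the retro, the standup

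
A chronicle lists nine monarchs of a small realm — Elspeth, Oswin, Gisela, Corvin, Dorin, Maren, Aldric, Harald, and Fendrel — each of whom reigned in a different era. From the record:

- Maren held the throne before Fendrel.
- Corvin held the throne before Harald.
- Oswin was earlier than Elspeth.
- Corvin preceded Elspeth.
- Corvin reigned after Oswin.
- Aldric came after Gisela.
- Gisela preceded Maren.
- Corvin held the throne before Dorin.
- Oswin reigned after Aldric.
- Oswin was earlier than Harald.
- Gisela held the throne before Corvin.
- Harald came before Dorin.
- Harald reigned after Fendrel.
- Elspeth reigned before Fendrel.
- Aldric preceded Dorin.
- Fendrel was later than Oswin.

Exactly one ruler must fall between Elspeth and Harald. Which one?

Tracing the constraints gives Elspeth → Fendrel → Harald, so Fendrel sits after Elspeth and before Harald.
No other ruler is forced both after Elspeth and before Harald.

Fendrel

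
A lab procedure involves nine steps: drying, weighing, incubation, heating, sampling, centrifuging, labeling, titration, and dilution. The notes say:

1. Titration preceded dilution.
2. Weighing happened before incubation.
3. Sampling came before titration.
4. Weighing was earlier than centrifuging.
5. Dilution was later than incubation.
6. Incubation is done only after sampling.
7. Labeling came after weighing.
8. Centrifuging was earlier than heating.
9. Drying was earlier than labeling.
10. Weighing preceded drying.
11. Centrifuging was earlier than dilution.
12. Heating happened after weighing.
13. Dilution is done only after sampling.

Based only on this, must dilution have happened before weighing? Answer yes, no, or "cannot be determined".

no

Tracing the constraints gives weighing → centrifuging → dilution, so weighing must come before dilution.
That means dilution cannot be before weighing.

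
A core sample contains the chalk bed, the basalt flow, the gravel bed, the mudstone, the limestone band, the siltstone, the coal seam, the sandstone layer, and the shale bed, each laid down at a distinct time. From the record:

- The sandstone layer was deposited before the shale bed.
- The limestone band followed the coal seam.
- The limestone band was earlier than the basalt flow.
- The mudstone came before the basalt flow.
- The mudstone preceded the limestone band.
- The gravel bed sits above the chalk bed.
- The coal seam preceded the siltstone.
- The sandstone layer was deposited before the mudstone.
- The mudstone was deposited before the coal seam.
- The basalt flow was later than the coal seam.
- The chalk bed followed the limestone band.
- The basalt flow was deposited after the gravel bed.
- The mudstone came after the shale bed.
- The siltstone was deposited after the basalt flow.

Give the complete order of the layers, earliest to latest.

the sandstone layer, the shale bed, the mudstone, the coal seam, the limestone band, the chalk bed, the gravel bed, the basalt flow, the siltstone

The constraints fix every adjacent pair, so only one ordering works:
the sandstone layer → the shale bed → the mudstone → the coal seam → the limestone band → the chalk bed → the gravel bed → the basalt flow → the siltstone.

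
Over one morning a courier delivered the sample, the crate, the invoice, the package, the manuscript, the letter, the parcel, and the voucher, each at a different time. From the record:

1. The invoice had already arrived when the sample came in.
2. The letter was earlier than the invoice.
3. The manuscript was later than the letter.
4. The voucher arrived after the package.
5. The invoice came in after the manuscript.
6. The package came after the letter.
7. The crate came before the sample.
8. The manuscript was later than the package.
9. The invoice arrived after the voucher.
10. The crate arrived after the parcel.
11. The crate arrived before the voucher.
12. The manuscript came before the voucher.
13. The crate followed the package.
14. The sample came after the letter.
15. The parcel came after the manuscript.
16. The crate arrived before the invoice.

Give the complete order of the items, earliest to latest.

The constraints fix every adjacent pair, so only one ordering works:
the letter → the package → the manuscript → the parcel → the crate → the voucher → the invoice → the sample.

the letter, the package, the manuscript, the parcel, the crate, the voucher, the invoice, the sample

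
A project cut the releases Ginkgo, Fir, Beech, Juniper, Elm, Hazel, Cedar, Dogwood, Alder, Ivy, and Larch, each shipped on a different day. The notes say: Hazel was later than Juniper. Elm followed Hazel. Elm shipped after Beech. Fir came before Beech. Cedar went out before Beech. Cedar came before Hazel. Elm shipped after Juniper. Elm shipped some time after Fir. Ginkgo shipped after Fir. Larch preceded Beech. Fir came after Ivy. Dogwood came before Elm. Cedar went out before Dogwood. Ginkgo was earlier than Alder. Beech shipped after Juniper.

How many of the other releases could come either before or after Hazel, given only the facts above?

7

Forced before Hazel: Cedar and Juniper; forced after Hazel: Elm.
That leaves Alder, Beech, Dogwood, Fir, Ginkgo, Ivy, and Larch with no forced order relative to Hazel — 7.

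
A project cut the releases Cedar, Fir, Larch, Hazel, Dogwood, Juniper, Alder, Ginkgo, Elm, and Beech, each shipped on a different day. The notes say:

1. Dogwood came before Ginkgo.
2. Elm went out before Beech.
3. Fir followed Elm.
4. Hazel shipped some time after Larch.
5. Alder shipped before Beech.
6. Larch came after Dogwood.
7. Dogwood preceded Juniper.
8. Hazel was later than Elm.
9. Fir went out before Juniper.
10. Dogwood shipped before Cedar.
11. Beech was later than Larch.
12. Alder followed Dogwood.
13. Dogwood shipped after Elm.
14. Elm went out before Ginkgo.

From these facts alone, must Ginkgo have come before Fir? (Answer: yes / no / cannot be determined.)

cannot be determined

No chain of stated constraints runs from Ginkgo to Fir, and none runs from Fir to Ginkgo either.
So the relative order of Ginkgo and Fir is not fixed by the given facts.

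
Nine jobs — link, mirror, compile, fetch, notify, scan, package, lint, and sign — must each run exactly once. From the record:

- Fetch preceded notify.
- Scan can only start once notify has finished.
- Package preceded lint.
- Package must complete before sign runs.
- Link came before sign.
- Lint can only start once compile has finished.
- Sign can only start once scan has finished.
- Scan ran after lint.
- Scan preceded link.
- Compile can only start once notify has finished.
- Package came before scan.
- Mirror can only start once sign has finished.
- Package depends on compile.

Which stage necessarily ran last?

mirror

Every other stage has a chain of constraints placing it before mirror, so mirror is last.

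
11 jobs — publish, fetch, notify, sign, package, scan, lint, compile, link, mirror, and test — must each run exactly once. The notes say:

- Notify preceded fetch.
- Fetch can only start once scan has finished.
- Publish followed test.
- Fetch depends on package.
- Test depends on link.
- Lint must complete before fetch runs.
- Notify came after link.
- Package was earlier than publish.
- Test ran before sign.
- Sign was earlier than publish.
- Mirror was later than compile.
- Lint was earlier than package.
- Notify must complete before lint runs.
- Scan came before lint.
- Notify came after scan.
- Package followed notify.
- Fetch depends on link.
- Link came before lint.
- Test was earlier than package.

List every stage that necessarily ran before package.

Directly stated before package: lint, notify, and test.
Link reaches package via link → notify → package.
Scan reaches package via scan → lint → package.
No chain forces sign (or any of the others) ahead of package.

link, lint, notify, scan, test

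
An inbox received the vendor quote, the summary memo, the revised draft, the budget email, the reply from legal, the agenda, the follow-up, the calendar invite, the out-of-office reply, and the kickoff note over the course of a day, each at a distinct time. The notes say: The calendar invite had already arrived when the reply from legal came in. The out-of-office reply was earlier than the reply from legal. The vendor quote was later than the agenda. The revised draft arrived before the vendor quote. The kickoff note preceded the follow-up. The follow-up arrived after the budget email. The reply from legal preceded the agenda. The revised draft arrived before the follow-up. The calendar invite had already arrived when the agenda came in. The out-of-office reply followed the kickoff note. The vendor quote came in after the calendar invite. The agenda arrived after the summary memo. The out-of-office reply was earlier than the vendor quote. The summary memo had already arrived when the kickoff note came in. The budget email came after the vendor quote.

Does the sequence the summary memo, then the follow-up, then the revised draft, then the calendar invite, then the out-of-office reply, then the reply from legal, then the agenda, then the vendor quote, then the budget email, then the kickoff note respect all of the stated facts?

no

The constraints require the kickoff note before the out-of-office reply, but in the proposed sequence the out-of-office reply appears ahead of the kickoff note. That one violation is enough.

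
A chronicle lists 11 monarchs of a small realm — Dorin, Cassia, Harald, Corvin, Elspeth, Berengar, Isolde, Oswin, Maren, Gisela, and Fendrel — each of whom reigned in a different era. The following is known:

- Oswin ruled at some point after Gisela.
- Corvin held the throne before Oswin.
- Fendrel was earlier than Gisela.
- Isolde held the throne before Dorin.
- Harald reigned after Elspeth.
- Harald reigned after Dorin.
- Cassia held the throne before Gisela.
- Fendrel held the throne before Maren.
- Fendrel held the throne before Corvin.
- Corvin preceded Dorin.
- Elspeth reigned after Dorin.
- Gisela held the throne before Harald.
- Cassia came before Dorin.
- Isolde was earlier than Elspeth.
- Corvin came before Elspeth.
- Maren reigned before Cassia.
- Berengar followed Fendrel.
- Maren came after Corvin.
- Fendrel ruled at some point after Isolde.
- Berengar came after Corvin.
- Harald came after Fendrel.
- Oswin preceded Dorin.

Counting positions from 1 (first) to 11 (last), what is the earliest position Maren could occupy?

4

Corvin, Fendrel, and Isolde must all come before Maren — 3 forced predecessors.
Nothing else is forced ahead of Maren, so their earliest slot is position 3 + 1 = 4.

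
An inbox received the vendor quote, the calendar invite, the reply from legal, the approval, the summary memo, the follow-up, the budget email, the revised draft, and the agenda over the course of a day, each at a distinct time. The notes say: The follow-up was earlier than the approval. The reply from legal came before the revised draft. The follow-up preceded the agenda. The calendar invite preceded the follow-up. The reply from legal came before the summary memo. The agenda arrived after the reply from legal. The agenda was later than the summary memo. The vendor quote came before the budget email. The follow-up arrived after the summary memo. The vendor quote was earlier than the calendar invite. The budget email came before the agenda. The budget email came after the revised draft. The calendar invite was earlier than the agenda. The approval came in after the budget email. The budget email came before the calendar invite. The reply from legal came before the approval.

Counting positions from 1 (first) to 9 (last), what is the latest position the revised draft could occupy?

4

The revised draft must come before the agenda, the approval, the budget email, the calendar invite, and the follow-up — 5 messages forced after it.
Everything else can be placed before the revised draft in some valid order, so the revised draft can sit as late as position 9 − 5 = 4.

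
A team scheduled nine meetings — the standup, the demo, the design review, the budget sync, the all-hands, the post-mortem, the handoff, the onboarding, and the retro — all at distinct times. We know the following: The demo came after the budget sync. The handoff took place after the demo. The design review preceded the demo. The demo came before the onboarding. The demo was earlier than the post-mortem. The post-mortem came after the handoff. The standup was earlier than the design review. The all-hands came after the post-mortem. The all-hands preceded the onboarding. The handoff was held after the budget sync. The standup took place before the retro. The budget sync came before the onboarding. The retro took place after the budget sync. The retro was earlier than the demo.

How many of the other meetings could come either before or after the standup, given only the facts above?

Forced after the standup: the all-hands, the demo, the design review, the handoff, the onboarding, the post-mortem, and the retro.
That leaves the budget sync with no forced order relative to the standup — 1.

1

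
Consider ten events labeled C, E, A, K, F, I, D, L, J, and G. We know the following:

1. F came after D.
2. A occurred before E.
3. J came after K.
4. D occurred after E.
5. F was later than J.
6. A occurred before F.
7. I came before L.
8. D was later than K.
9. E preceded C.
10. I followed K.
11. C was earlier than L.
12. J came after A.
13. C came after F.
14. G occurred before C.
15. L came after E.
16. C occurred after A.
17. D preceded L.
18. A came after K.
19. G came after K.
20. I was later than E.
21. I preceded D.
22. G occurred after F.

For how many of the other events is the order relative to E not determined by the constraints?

Forced before E: A and K; forced after E: C, D, F, G, I, and L.
That leaves J with no forced order relative to E — 1.

1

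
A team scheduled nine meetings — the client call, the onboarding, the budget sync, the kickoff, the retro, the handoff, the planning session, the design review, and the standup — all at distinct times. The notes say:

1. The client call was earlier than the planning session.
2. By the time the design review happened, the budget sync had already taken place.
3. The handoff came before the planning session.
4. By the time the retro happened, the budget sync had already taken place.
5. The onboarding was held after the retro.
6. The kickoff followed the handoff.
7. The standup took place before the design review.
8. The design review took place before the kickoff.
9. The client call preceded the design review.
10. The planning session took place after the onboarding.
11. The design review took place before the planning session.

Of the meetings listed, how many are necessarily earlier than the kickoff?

Directly stated before the kickoff: the design review and the handoff.
The budget sync reaches the kickoff via the budget sync → the design review → the kickoff.
The client call reaches the kickoff via the client call → the design review → the kickoff.
The standup reaches the kickoff via the standup → the design review → the kickoff.
No chain forces the planning session (or any of the others) ahead of the kickoff.
That's the budget sync, the client call, the design review, the handoff, and the standup — 5 in all.

5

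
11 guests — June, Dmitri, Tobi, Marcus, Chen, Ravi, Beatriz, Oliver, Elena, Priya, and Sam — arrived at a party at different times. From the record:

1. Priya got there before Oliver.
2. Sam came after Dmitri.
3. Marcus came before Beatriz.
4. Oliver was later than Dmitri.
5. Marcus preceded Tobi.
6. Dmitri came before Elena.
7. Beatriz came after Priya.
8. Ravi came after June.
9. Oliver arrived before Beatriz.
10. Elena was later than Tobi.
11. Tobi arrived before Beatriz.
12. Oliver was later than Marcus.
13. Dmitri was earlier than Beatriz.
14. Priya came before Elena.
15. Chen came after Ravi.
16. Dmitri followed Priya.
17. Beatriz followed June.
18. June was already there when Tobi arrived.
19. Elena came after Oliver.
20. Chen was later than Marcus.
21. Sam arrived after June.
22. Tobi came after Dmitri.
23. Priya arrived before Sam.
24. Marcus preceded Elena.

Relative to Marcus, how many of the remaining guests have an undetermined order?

5

Forced after Marcus: Beatriz, Chen, Elena, Oliver, and Tobi.
That leaves Dmitri, June, Priya, Ravi, and Sam with no forced order relative to Marcus — 5.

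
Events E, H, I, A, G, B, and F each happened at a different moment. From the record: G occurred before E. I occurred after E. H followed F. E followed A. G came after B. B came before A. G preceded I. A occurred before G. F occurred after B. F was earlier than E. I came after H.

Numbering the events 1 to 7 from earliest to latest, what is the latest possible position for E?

6

E must come before I — 1 event forced after it.
Everything else can be placed before E in some valid order, so E can sit as late as position 7 − 1 = 6.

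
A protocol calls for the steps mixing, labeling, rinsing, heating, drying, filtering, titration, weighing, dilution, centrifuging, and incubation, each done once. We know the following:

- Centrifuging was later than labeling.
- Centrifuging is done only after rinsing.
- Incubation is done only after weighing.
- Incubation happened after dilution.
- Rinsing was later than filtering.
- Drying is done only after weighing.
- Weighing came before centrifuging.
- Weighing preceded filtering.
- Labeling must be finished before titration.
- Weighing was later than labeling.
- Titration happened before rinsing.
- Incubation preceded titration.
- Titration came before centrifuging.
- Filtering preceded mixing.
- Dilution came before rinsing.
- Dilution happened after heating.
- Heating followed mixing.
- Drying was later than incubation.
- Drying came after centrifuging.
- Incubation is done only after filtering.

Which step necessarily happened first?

labeling

Labeling has a chain of constraints placing it before every other step, so labeling must be first.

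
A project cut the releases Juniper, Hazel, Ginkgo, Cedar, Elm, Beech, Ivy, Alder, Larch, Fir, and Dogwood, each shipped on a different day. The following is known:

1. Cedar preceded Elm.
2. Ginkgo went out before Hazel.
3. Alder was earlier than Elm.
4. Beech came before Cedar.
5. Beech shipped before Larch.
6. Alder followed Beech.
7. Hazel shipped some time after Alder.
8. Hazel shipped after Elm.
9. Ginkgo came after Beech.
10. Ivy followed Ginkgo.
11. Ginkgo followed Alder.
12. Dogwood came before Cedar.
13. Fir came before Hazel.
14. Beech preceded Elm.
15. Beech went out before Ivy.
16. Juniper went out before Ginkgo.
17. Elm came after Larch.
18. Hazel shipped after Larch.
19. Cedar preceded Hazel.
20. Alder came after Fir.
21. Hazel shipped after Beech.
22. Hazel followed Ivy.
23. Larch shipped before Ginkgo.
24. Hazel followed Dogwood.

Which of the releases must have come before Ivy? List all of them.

Directly stated before Ivy: Beech and Ginkgo.
Alder reaches Ivy via Alder → Ginkgo → Ivy.
Fir reaches Ivy via Fir → Alder → Ginkgo → Ivy.
Juniper reaches Ivy via Juniper → Ginkgo → Ivy.
Likewise Larch reaches Ivy by chaining the stated constraints.

Alder, Beech, Fir, Ginkgo, Juniper, Larch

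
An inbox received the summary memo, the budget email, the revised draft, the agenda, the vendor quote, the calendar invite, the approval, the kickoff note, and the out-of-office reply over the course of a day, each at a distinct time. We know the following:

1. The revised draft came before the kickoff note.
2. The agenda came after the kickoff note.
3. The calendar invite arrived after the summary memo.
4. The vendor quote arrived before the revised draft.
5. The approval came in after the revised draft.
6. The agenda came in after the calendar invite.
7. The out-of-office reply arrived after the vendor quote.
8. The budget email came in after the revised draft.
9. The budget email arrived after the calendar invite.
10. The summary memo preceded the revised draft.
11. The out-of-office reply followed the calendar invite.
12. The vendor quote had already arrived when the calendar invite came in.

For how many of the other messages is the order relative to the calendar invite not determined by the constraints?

3

Forced before the calendar invite: the summary memo and the vendor quote; forced after the calendar invite: the agenda, the budget email, and the out-of-office reply.
That leaves the approval, the kickoff note, and the revised draft with no forced order relative to the calendar invite — 3.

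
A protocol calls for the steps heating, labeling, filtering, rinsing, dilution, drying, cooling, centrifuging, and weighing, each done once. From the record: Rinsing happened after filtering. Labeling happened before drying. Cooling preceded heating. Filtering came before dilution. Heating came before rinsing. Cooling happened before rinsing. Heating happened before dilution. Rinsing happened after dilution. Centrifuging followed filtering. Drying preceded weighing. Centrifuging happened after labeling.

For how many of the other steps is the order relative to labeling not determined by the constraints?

Forced after labeling: centrifuging, drying, and weighing.
That leaves cooling, dilution, filtering, heating, and rinsing with no forced order relative to labeling — 5.

5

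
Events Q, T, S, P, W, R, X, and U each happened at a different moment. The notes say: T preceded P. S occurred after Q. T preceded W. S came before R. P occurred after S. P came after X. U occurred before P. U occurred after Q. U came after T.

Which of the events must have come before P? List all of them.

Directly stated before P: S, T, U, and X.
Q reaches P via Q → S → P.
No chain forces W (or any of the others) ahead of P.

Q, S, T, U, X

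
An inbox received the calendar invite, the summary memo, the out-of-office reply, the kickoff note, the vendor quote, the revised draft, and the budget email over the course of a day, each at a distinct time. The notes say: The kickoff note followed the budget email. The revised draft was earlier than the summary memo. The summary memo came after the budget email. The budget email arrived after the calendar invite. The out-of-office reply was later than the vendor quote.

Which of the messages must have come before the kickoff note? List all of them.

the budget email, the calendar invite

Directly stated before the kickoff note: the budget email.
The calendar invite reaches the kickoff note via the calendar invite → the budget email → the kickoff note.
No chain forces the vendor quote (or any of the others) ahead of the kickoff note.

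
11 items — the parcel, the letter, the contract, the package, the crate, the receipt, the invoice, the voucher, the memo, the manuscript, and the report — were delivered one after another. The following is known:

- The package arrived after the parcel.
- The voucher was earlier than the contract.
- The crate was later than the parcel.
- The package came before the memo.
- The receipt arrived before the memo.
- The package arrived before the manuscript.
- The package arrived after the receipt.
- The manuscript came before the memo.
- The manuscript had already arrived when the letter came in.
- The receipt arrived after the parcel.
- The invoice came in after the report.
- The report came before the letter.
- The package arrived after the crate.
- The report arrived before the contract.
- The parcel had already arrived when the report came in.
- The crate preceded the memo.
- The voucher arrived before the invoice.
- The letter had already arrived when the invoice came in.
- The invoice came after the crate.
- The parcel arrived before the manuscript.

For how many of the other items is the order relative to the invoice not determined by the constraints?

2

Forced before the invoice: the crate, the letter, the manuscript, the package, the parcel, the receipt, the report, and the voucher.
That leaves the contract and the memo with no forced order relative to the invoice — 2.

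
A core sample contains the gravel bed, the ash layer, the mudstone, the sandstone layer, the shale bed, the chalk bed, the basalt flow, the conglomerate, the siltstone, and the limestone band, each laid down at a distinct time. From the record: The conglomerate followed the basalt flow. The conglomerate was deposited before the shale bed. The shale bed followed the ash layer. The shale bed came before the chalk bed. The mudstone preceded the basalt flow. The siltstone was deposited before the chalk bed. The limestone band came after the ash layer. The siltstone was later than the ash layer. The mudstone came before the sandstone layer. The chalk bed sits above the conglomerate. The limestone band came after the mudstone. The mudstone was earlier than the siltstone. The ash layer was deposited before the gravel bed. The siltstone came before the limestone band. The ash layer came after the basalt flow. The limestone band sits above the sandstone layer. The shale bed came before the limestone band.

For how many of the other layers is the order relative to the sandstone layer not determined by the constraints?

7

Forced before the sandstone layer: the mudstone; forced after the sandstone layer: the limestone band.
That leaves the ash layer, the basalt flow, the chalk bed, the conglomerate, the gravel bed, the shale bed, and the siltstone with no forced order relative to the sandstone layer — 7.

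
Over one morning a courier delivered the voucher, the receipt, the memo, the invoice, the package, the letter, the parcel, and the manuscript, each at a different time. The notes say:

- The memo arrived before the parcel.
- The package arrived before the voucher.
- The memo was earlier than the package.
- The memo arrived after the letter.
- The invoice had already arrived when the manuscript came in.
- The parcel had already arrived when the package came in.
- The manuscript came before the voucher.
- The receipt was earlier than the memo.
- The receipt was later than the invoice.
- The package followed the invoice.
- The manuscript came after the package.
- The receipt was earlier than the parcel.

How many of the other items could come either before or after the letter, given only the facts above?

2

Forced after the letter: the manuscript, the memo, the package, the parcel, and the voucher.
That leaves the invoice and the receipt with no forced order relative to the letter — 2.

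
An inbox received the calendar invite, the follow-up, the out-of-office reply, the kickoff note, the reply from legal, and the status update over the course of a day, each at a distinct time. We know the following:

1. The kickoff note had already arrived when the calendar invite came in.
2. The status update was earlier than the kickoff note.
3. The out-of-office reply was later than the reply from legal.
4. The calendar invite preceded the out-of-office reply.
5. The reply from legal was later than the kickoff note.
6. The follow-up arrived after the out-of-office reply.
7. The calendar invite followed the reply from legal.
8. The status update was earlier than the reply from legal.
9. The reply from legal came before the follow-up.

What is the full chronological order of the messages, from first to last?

the status update, the kickoff note, the reply from legal, the calendar invite, the out-of-office reply, the follow-up

The constraints fix every adjacent pair, so only one ordering works:
the status update → the kickoff note → the reply from legal → the calendar invite → the out-of-office reply → the follow-up.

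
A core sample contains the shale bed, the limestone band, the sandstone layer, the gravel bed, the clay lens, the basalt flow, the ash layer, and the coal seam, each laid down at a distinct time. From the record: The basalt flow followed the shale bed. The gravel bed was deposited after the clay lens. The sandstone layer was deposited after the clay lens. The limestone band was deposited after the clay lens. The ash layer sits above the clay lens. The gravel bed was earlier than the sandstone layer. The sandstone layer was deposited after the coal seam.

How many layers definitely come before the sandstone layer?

Directly stated before the sandstone layer: the clay lens, the coal seam, and the gravel bed.
That's the clay lens, the coal seam, and the gravel bed — 3 in all.

3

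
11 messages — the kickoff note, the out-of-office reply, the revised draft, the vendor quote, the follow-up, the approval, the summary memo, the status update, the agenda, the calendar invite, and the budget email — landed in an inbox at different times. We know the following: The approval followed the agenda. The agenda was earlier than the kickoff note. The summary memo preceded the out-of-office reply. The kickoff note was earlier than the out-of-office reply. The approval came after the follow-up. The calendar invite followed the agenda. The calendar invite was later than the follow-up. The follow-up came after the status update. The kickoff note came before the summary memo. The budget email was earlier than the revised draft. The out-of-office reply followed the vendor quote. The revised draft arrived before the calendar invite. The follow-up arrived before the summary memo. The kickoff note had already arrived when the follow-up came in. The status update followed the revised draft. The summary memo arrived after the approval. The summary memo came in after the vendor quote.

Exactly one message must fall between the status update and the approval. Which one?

Tracing the constraints gives the status update → the follow-up → the approval, so the follow-up sits after the status update and before the approval.
No other message is forced both after the status update and before the approval.

the follow-up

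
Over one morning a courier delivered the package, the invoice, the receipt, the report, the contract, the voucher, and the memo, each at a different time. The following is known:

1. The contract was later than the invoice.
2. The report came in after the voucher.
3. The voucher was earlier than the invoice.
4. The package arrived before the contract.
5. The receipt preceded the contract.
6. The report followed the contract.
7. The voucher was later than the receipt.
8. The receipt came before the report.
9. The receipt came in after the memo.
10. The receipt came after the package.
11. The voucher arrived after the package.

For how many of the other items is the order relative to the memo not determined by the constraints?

1

Forced after the memo: the contract, the invoice, the receipt, the report, and the voucher.
That leaves the package with no forced order relative to the memo — 1.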